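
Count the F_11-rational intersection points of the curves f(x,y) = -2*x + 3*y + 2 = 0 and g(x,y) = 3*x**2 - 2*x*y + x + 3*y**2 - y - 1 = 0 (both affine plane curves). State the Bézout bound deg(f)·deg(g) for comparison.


Common zeros: {(2, 8)}; count = 1; Bézout bound = 2.

deg(f) = 1, deg(g) = 2, so Bézout bound = 2.
Scan x ∈ F_11. For each x, list the y ∈ F_11 with f(x, y) ≡ 0 and those with g(x, y) ≡ 0 (mod 11); the common zeros in that column are the intersection.
  x = 0: f ≡ 0 at y ∈ {3}; g ≡ 0 at y ∈ ∅; common: ∅.
  x = 1: f ≡ 0 at y ∈ {0}; g ≡ 0 at y ∈ ∅; common: ∅.
  x = 2: f ≡ 0 at y ∈ {8}; g ≡ 0 at y ∈ {1, 8}; common: {8}.
  x = 3: f ≡ 0 at y ∈ {5}; g ≡ 0 at y ∈ {8, 9}; common: ∅.
  x = 4: f ≡ 0 at y ∈ {2}; g ≡ 0 at y ∈ ∅; common: ∅.
  x = 5: f ≡ 0 at y ∈ {10}; g ≡ 0 at y ∈ {5, 6}; common: ∅.
  x = 6: f ≡ 0 at y ∈ {7}; g ≡ 0 at y ∈ {2, 6}; common: ∅.
  x = 7: f ≡ 0 at y ∈ {4}; g ≡ 0 at y ∈ ∅; common: ∅.
  x = 8: f ≡ 0 at y ∈ {1}; g ≡ 0 at y ∈ ∅; common: ∅.
  x = 9: f ≡ 0 at y ∈ {9}; g ≡ 0 at y ∈ {5}; common: ∅.
  x = 10: f ≡ 0 at y ∈ {6}; g ≡ 0 at y ∈ {9}; common: ∅.
Collecting: common zeros = {(2, 8)}, so the count is 1.
Comparison with the Bézout bound: 1 ≤ 2 = deg(f)·deg(g), as expected for curves with no common component (the affine F_11-count falls short of the bound because intersections may lie at infinity, over extension fields, or carry multiplicity).


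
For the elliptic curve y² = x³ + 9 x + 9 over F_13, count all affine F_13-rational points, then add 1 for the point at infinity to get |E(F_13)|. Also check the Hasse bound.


Affine points = {(0, 3), (0, 10), (2, 3), (2, 10), (5, 6), (5, 7), (7, 5), (7, 8), (9, 0), (11, 3), (11, 10), (12, 5), (12, 8)}; affine count = 13; |E(F_13)| = 14.

Discriminant check: Δ ∝ 4a³ + 27b² = 4·9³ + 27·9² = 4·729 + 27·81 ≡ 7 (mod 13). Nonzero ⇒ E is nonsingular.
For each x ∈ F_13, compute rhs = x³ + 9·x + 9 mod 13, then count y ∈ F_13 with y² ≡ rhs.
  x = 0: rhs = 9, matching y values: 3, 10 (2 points).
  x = 1: rhs = 6, matching y values: none (0 points).
  x = 2: rhs = 9, matching y values: 3, 10 (2 points).
  x = 3: rhs = 11, matching y values: none (0 points).
  x = 4: rhs = 5, matching y values: none (0 points).
  x = 5: rhs = 10, matching y values: 6, 7 (2 points).
  x = 6: rhs = 6, matching y values: none (0 points).
  x = 7: rhs = 12, matching y values: 5, 8 (2 points).
  x = 8: rhs = 8, matching y values: none (0 points).
  x = 9: rhs = 0, matching y values: 0 (1 points).
  x = 10: rhs = 7, matching y values: none (0 points).
  x = 11: rhs = 9, matching y values: 3, 10 (2 points).
  x = 12: rhs = 12, matching y values: 5, 8 (2 points).
Total affine count: 13.
Full point count |E(F_13)| = 13 + 1 = 14.
Hasse bound: |14 − (13+1)| = |0| = 0 ≤ 2√13 ≈ 7.2111 ✓.


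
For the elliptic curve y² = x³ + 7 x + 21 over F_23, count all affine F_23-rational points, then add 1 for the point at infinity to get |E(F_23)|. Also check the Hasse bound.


Affine points = {(1, 11), (1, 12), (3, 0), (6, 7), (6, 16), (9, 10), (9, 13), (11, 7), (11, 16), (12, 4), (12, 19), (13, 3), (13, 20), (17, 4), (17, 19), (22, 6), (22, 17)}; affine count = 17; |E(F_23)| = 18.

Discriminant check: Δ ∝ 4a³ + 27b² = 4·7³ + 27·21² = 4·343 + 27·441 ≡ 8 (mod 23). Nonzero ⇒ E is nonsingular.
For each x ∈ F_23, compute rhs = x³ + 7·x + 21 mod 23, then count y ∈ F_23 with y² ≡ rhs.
  x = 0: rhs = 21, matching y values: none (0 points).
  x = 1: rhs = 6, matching y values: 11, 12 (2 points).
  x = 2: rhs = 20, matching y values: none (0 points).
  x = 3: rhs = 0, matching y values: 0 (1 points).
  x = 4: rhs = 21, matching y values: none (0 points).
  x = 5: rhs = 20, matching y values: none (0 points).
  x = 6: rhs = 3, matching y values: 7, 16 (2 points).
  x = 7: rhs = 22, matching y values: none (0 points).
  x = 8: rhs = 14, matching y values: none (0 points).
  x = 9: rhs = 8, matching y values: 10, 13 (2 points).
  x = 10: rhs = 10, matching y values: none (0 points).
  x = 11: rhs = 3, matching y values: 7, 16 (2 points).
  x = 12: rhs = 16, matching y values: 4, 19 (2 points).
  x = 13: rhs = 9, matching y values: 3, 20 (2 points).
  x = 14: rhs = 11, matching y values: none (0 points).
  x = 15: rhs = 5, matching y values: none (0 points).
  x = 16: rhs = 20, matching y values: none (0 points).
  x = 17: rhs = 16, matching y values: 4, 19 (2 points).
  x = 18: rhs = 22, matching y values: none (0 points).
  x = 19: rhs = 21, matching y values: none (0 points).
  x = 20: rhs = 19, matching y values: none (0 points).
  x = 21: rhs = 22, matching y values: none (0 points).
  x = 22: rhs = 13, matching y values: 6, 17 (2 points).
Total affine count: 17.
Full point count |E(F_23)| = 17 + 1 = 18.
Hasse bound: |18 − (23+1)| = |-6| = 6 ≤ 2√23 ≈ 9.5917 ✓.


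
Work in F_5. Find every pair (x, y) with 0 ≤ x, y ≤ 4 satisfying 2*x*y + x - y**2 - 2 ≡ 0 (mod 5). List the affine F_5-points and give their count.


Affine F_5-points: {(1, 1), (2, 0), (2, 4), (3, 3)}; count = 4.

For each of the 25 pairs (x, y) ∈ F_5², evaluate f(x, y) mod 5. Record the zeros.
  x = 0: [0↦3, 1↦2, 2↦4, 3↦4, 4↦2]  zeros at y ∈ ∅
  x = 1: [0↦4, 1↦0, 2↦4, 3↦1, 4↦1]  zeros at y ∈ {1}
  x = 2: [0↦0, 1↦3, 2↦4, 3↦3, 4↦0]  zeros at y ∈ {0, 4}
  x = 3: [0↦1, 1↦1, 2↦4, 3↦0, 4↦4]  zeros at y ∈ {3}
  x = 4: [0↦2, 1↦4, 2↦4, 3↦2, 4↦3]  zeros at y ∈ ∅
Collecting zeros: affine points = {(1, 1), (2, 0), (2, 4), (3, 3)}.
Total count |C(F_5)_aff| = 4.


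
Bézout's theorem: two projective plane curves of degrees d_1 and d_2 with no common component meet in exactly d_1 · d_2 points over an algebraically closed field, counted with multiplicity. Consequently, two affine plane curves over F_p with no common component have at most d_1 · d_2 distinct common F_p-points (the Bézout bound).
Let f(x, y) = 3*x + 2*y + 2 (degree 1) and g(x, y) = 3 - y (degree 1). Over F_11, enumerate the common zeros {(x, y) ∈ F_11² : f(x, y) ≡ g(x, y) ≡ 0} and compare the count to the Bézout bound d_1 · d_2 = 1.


Common zeros: {(1, 3)}; count = 1; Bézout bound = 1.

deg(f) = 1, deg(g) = 1, so Bézout bound = 1.
Scan x ∈ F_11. For each x, list the y ∈ F_11 with f(x, y) ≡ 0 and those with g(x, y) ≡ 0 (mod 11); the common zeros in that column are the intersection.
  x = 0: f ≡ 0 at y ∈ {10}; g ≡ 0 at y ∈ {3}; common: ∅.
  x = 1: f ≡ 0 at y ∈ {3}; g ≡ 0 at y ∈ {3}; common: {3}.
  x = 2: f ≡ 0 at y ∈ {7}; g ≡ 0 at y ∈ {3}; common: ∅.
  x = 3: f ≡ 0 at y ∈ {0}; g ≡ 0 at y ∈ {3}; common: ∅.
  x = 4: f ≡ 0 at y ∈ {4}; g ≡ 0 at y ∈ {3}; common: ∅.
  x = 5: f ≡ 0 at y ∈ {8}; g ≡ 0 at y ∈ {3}; common: ∅.
  x = 6: f ≡ 0 at y ∈ {1}; g ≡ 0 at y ∈ {3}; common: ∅.
  x = 7: f ≡ 0 at y ∈ {5}; g ≡ 0 at y ∈ {3}; common: ∅.
  x = 8: f ≡ 0 at y ∈ {9}; g ≡ 0 at y ∈ {3}; common: ∅.
  x = 9: f ≡ 0 at y ∈ {2}; g ≡ 0 at y ∈ {3}; common: ∅.
  x = 10: f ≡ 0 at y ∈ {6}; g ≡ 0 at y ∈ {3}; common: ∅.
Collecting: common zeros = {(1, 3)}, so the count is 1.
Comparison with the Bézout bound: 1 ≤ 1 = deg(f)·deg(g), as expected for curves with no common component (the bound is attained).


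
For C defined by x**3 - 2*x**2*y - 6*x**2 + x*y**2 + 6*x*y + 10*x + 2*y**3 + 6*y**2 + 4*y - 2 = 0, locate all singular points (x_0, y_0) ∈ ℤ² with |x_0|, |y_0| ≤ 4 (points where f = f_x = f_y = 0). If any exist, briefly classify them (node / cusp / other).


Singular points: {(1, -1)}; classification: node.

Compute partial derivatives:
  f_x = 3*x**2 - 4*x*y - 12*x + y**2 + 6*y + 10.
  f_y = -2*x**2 + 2*x*y + 6*x + 6*y**2 + 12*y + 4.
Scan x_0 ∈ {−4, ..., 4}. For each x_0, f_y(x_0, y) is a polynomial in y; find its integer roots y ∈ {−4, ..., 4}, then test f_x and f at those candidates.
  x = -4: f_y(-4, y) = 6*y**2 + 4*y - 52; no integer root y with |y| ≤ 4.
  x = -3: f_y(-3, y) = 6*y**2 + 6*y - 32; no integer root y with |y| ≤ 4.
  x = -2: f_y(-2, y) = 6*y**2 + 8*y - 16; no integer root y with |y| ≤ 4.
  x = -1: f_y(-1, y) = 6*y**2 + 10*y - 4; vanishes at y ∈ {-2}. (-1, -2): f_x = 9 ≠ 0.
  x = 0: f_y(0, y) = 6*y**2 + 12*y + 4; no integer root y with |y| ≤ 4.
  x = 1: f_y(1, y) = 6*y**2 + 14*y + 8; vanishes at y ∈ {-1}. (1, -1): f_x = 0, f = 0 — SINGULAR.
  x = 2: f_y(2, y) = 6*y**2 + 16*y + 8; vanishes at y ∈ {-2}. (2, -2): f_x = 6 ≠ 0.
  x = 3: f_y(3, y) = 6*y**2 + 18*y + 4; no integer root y with |y| ≤ 4.
  x = 4: f_y(4, y) = 6*y**2 + 20*y - 4; no integer root y with |y| ≤ 4.
Only singular point on the grid: (1, -1).
Classify: substitute x = 1 + u, y = -1 + v and expand: f = u**3 - 2*u**2*v - u**2 + u*v**2 + 2*v**3 + v**2.
No constant or linear terms (consistent with a singular point). Quadratic part: -u**2 + v**2. Cubic part: u**3 - 2*u**2*v + u*v**2 + 2*v**3.
The quadratic part v**2 - u**2 = (v − u)(v + u) splits into two distinct linear factors, so there are two distinct tangent lines y − -1 = ±(x − 1) — this is a node (ordinary double point).
Classification: node.


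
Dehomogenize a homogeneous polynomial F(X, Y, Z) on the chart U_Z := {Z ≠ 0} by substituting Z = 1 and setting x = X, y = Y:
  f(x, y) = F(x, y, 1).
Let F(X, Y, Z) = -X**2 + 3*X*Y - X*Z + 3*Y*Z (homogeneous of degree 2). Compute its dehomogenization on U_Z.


f(x, y) = -x**2 + 3*x*y - x + 3*y

On U_Z we set Z = 1. Each monomial c·X^i·Y^j·Z^k in F becomes c·x^i·y^j·1^k = c·x^i·y^j.
Substituting Z = 1: F(X, Y, 1) = -x**2 + 3*x*y - x + 3*y.
Note: deg(f) ≤ deg(F) = 2; strict inequality happens when F is divisible by Z (lost terms).


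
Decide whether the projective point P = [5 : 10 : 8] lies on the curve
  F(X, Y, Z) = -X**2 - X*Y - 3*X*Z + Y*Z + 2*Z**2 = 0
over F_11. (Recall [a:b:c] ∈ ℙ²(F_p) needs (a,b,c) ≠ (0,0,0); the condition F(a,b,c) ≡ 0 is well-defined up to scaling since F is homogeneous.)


F(5,10,8) ≡ 2 (mod 11); P is NOT on the curve.

Evaluate F(5, 10, 8) term-by-term (mod 11).
  -X**2 ↦ -1·25·1·1 = -25
  -X*Y ↦ -1·5·10·1 = -50
  -3*X*Z ↦ -3·5·1·8 = -120
  Y*Z ↦ 1·1·10·8 = 80
  2*Z**2 ↦ 2·1·1·64 = 128
Sum: F(5, 10, 8) = (-25) + (-50) + (-120) + (80) + (128) = 13.
Reducing mod 11: 13 ≡ 2 (mod 11).
Since F(a, b, c) ≡ 2 ≠ 0 (mod 11), P does NOT lie on the curve.


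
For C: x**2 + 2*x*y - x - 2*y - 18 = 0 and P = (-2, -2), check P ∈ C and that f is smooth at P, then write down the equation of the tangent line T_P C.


Tangent line at P: -9*x - 6*y - 30 = 0.

Step 1: f(-2, -2) = 0, so P lies on C.
Step 2: partial derivatives
  f_x(x, y) = 2*x + 2*y - 1, f_y(x, y) = 2*x - 2.
  f_x(P) = -9, f_y(P) = -6 (gradient nonzero, so P is smooth).
Step 3: tangent line at P: -9·(x − -2) + -6·(y − -2) = 0.
Expanding: -9*x - 6*y - 30 = 0.


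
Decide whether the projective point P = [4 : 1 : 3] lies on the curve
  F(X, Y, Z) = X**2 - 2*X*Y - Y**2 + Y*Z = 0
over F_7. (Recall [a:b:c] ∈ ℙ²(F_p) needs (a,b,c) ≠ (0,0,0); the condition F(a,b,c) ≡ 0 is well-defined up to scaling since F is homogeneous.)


F(4,1,3) ≡ 3 (mod 7); P is NOT on the curve.

Evaluate F(4, 1, 3) term-by-term (mod 7).
  X**2 ↦ 1·16·1·1 = 16
  -2*X*Y ↦ -2·4·1·1 = -8
  -Y**2 ↦ -1·1·1·1 = -1
  Y*Z ↦ 1·1·1·3 = 3
Sum: F(4, 1, 3) = (16) + (-8) + (-1) + (3) = 10.
Reducing mod 7: 10 ≡ 3 (mod 7).
Since F(a, b, c) ≡ 3 ≠ 0 (mod 7), P does NOT lie on the curve.


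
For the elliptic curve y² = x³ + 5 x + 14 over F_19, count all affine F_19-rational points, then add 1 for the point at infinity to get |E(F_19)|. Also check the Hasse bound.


Affine points = {(1, 1), (1, 18), (9, 3), (9, 16), (10, 0), (12, 4), (12, 15), (14, 4), (14, 15), (15, 5), (15, 14)}; affine count = 11; |E(F_19)| = 12.

Discriminant check: Δ ∝ 4a³ + 27b² = 4·5³ + 27·14² = 4·125 + 27·196 ≡ 16 (mod 19). Nonzero ⇒ E is nonsingular.
For each x ∈ F_19, compute rhs = x³ + 5·x + 14 mod 19, then count y ∈ F_19 with y² ≡ rhs.
  x = 0: rhs = 14, matching y values: none (0 points).
  x = 1: rhs = 1, matching y values: 1, 18 (2 points).
  x = 2: rhs = 13, matching y values: none (0 points).
  x = 3: rhs = 18, matching y values: none (0 points).
  x = 4: rhs = 3, matching y values: none (0 points).
  x = 5: rhs = 12, matching y values: none (0 points).
  x = 6: rhs = 13, matching y values: none (0 points).
  x = 7: rhs = 12, matching y values: none (0 points).
  x = 8: rhs = 15, matching y values: none (0 points).
  x = 9: rhs = 9, matching y values: 3, 16 (2 points).
  x = 10: rhs = 0, matching y values: 0 (1 points).
  x = 11: rhs = 13, matching y values: none (0 points).
  x = 12: rhs = 16, matching y values: 4, 15 (2 points).
  x = 13: rhs = 15, matching y values: none (0 points).
  x = 14: rhs = 16, matching y values: 4, 15 (2 points).
  x = 15: rhs = 6, matching y values: 5, 14 (2 points).
  x = 16: rhs = 10, matching y values: none (0 points).
  x = 17: rhs = 15, matching y values: none (0 points).
  x = 18: rhs = 8, matching y values: none (0 points).
Total affine count: 11.
Full point count |E(F_19)| = 11 + 1 = 12.
Hasse bound: |12 − (19+1)| = |-8| = 8 ≤ 2√19 ≈ 8.7178 ✓.


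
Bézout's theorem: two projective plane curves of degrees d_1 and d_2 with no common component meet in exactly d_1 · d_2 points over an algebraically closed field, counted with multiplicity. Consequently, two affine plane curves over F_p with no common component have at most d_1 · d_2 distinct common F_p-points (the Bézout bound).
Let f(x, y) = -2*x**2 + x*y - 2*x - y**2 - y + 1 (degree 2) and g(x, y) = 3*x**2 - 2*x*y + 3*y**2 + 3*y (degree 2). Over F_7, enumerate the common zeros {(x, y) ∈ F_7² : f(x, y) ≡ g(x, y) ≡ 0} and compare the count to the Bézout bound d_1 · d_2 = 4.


Common zeros: {(4, 5)}; count = 1; Bézout bound = 4.

deg(f) = 2, deg(g) = 2, so Bézout bound = 4.
Scan x ∈ F_7. For each x, list the y ∈ F_7 with f(x, y) ≡ 0 and those with g(x, y) ≡ 0 (mod 7); the common zeros in that column are the intersection.
  x = 0: f ≡ 0 at y ∈ ∅; g ≡ 0 at y ∈ {0, 6}; common: ∅.
  x = 1: f ≡ 0 at y ∈ {2, 5}; g ≡ 0 at y ∈ {1}; common: ∅.
  x = 2: f ≡ 0 at y ∈ ∅; g ≡ 0 at y ∈ {1, 4}; common: ∅.
  x = 3: f ≡ 0 at y ∈ ∅; g ≡ 0 at y ∈ {4}; common: ∅.
  x = 4: f ≡ 0 at y ∈ {5}; g ≡ 0 at y ∈ {5, 6}; common: {5}.
  x = 5: f ≡ 0 at y ∈ {1, 3}; g ≡ 0 at y ∈ ∅; common: ∅.
  x = 6: f ≡ 0 at y ∈ {2, 3}; g ≡ 0 at y ∈ ∅; common: ∅.
Collecting: common zeros = {(4, 5)}, so the count is 1.
Comparison with the Bézout bound: 1 ≤ 4 = deg(f)·deg(g), as expected for curves with no common component (the affine F_7-count falls short of the bound because intersections may lie at infinity, over extension fields, or carry multiplicity).


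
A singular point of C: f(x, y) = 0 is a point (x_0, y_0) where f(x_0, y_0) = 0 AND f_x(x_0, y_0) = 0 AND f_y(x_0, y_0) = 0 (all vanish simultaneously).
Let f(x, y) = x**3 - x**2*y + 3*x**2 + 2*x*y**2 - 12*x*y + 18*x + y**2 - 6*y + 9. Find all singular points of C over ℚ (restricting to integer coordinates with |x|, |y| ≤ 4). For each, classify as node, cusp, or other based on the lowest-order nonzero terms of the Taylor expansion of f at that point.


Singular points: {(0, 3)}; classification: cusp.

Compute partial derivatives:
  f_x = 3*x**2 - 2*x*y + 6*x + 2*y**2 - 12*y + 18.
  f_y = -x**2 + 4*x*y - 12*x + 2*y - 6.
Scan x_0 ∈ {−4, ..., 4}. For each x_0, f_y(x_0, y) is a polynomial in y; find its integer roots y ∈ {−4, ..., 4}, then test f_x and f at those candidates.
  x = -4: f_y(-4, y) = 26 - 14*y; no integer root y with |y| ≤ 4.
  x = -3: f_y(-3, y) = 21 - 10*y; no integer root y with |y| ≤ 4.
  x = -2: f_y(-2, y) = 14 - 6*y; no integer root y with |y| ≤ 4.
  x = -1: f_y(-1, y) = 5 - 2*y; no integer root y with |y| ≤ 4.
  x = 0: f_y(0, y) = 2*y - 6; vanishes at y ∈ {3}. (0, 3): f_x = 0, f = 0 — SINGULAR.
  x = 1: f_y(1, y) = 6*y - 19; no integer root y with |y| ≤ 4.
  x = 2: f_y(2, y) = 10*y - 34; no integer root y with |y| ≤ 4.
  x = 3: f_y(3, y) = 14*y - 51; no integer root y with |y| ≤ 4.
  x = 4: f_y(4, y) = 18*y - 70; no integer root y with |y| ≤ 4.
Only singular point on the grid: (0, 3).
Classify: substitute x = 0 + u, y = 3 + v and expand: f = u**3 - u**2*v + 2*u*v**2 + v**2.
No constant or linear terms (consistent with a singular point). Quadratic part: v**2. Cubic part: u**3 - u**2*v + 2*u*v**2.
The quadratic part v**2 is a perfect square, so there is a single (double) tangent line v = 0, i.e. y = 3. Restricting the cubic part to that line (v = 0) leaves u**3 ≠ 0, so f is not divisible by v and the branch is v² ≈ -u**3 to lowest order — this is a cusp.
Classification: cusp.


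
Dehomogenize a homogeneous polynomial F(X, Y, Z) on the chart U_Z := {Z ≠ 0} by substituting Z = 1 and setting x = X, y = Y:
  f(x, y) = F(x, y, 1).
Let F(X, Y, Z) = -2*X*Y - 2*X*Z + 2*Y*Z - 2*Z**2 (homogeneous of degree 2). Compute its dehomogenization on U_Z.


f(x, y) = -2*x*y - 2*x + 2*y - 2

On U_Z we set Z = 1. Each monomial c·X^i·Y^j·Z^k in F becomes c·x^i·y^j·1^k = c·x^i·y^j.
Substituting Z = 1: F(X, Y, 1) = -2*x*y - 2*x + 2*y - 2.
Note: deg(f) ≤ deg(F) = 2; strict inequality happens when F is divisible by Z (lost terms).


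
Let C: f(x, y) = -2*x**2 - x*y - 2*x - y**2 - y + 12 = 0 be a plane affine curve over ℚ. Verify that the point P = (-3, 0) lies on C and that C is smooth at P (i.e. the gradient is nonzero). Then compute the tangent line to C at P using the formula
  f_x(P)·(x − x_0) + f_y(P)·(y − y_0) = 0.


Tangent line at P: 10*x + 2*y + 30 = 0.

Step 1: f(-3, 0) = 0, so P lies on C.
Step 2: partial derivatives
  f_x(x, y) = -4*x - y - 2, f_y(x, y) = -x - 2*y - 1.
  f_x(P) = 10, f_y(P) = 2 (gradient nonzero, so P is smooth).
Step 3: tangent line at P: 10·(x − -3) + 2·(y − 0) = 0.
Expanding: 10*x + 2*y + 30 = 0.


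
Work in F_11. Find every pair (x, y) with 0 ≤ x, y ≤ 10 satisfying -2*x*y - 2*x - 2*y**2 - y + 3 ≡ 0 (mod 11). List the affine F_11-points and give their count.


Affine F_11-points: {(0, 1), (0, 4), (3, 5), (3, 8), (6, 3), (6, 7), (7, 0), (7, 9), (8, 2), (8, 6)}; count = 10.

For each of the 121 pairs (x, y) ∈ F_11², evaluate f(x, y) mod 11. Record the zeros.
  x = 0: [0↦3, 1↦0, 2↦4, 3↦4, 4↦0, 5↦3, 6↦2, 7↦8, 8↦10, 9↦8, 10↦2]  zeros at y ∈ {1, 4}
  x = 1: [0↦1, 1↦7, 2↦9, 3↦7, 4↦1, 5↦2, 6↦10, 7↦3, 8↦3, 9↦10, 10↦2]  zeros at y ∈ ∅
  x = 2: [0↦10, 1↦3, 2↦3, 3↦10, 4↦2, 5↦1, 6↦7, 7↦9, 8↦7, 9↦1, 10↦2]  zeros at y ∈ ∅
  x = 3: [0↦8, 1↦10, 2↦8, 3↦2, 4↦3, 5↦0, 6↦4, 7↦4, 8↦0, 9↦3, 10↦2]  zeros at y ∈ {5, 8}
  x = 4: [0↦6, 1↦6, 2↦2, 3↦5, 4↦4, 5↦10, 6↦1, 7↦10, 8↦4, 9↦5, 10↦2]  zeros at y ∈ ∅
  x = 5: [0↦4, 1↦2, 2↦7, 3↦8, 4↦5, 5↦9, 6↦9, 7↦5, 8↦8, 9↦7, 10↦2]  zeros at y ∈ ∅
  x = 6: [0↦2, 1↦9, 2↦1, 3↦0, 4↦6, 5↦8, 6↦6, 7↦0, 8↦1, 9↦9, 10↦2]  zeros at y ∈ {3, 7}
  x = 7: [0↦0, 1↦5, 2↦6, 3↦3, 4↦7, 5↦7, 6↦3, 7↦6, 8↦5, 9↦0, 10↦2]  zeros at y ∈ {0, 9}
  x = 8: [0↦9, 1↦1, 2↦0, 3↦6, 4↦8, 5↦6, 6↦0, 7↦1, 8↦9, 9↦2, 10↦2]  zeros at y ∈ {2, 6}
  x = 9: [0↦7, 1↦8, 2↦5, 3↦9, 4↦9, 5↦5, 6↦8, 7↦7, 8↦2, 9↦4, 10↦2]  zeros at y ∈ ∅
  x = 10: [0↦5, 1↦4, 2↦10, 3↦1, 4↦10, 5↦4, 6↦5, 7↦2, 8↦6, 9↦6, 10↦2]  zeros at y ∈ ∅
Collecting zeros: affine points = {(0, 1), (0, 4), (3, 5), (3, 8), (6, 3), (6, 7), (7, 0), (7, 9), (8, 2), (8, 6)}.
Total count |C(F_11)_aff| = 10.


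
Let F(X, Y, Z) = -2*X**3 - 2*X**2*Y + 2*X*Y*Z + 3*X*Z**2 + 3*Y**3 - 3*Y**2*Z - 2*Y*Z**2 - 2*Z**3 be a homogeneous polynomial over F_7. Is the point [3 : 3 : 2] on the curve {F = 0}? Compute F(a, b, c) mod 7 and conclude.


F(3,3,2) ≡ 0 (mod 7); P is on the curve.

Evaluate F(3, 3, 2) term-by-term (mod 7).
  -2*X**3 ↦ -2·27·1·1 = -54
  -2*X**2*Y ↦ -2·9·3·1 = -54
  2*X*Y*Z ↦ 2·3·3·2 = 36
  3*X*Z**2 ↦ 3·3·1·4 = 36
  3*Y**3 ↦ 3·1·27·1 = 81
  -3*Y**2*Z ↦ -3·1·9·2 = -54
  -2*Y*Z**2 ↦ -2·1·3·4 = -24
  -2*Z**3 ↦ -2·1·1·8 = -16
Sum: F(3, 3, 2) = (-54) + (-54) + (36) + (36) + (81) + (-54) + (-24) + (-16) = -49.
Reducing mod 7: -49 ≡ 0 (mod 7).
Since F(a, b, c) ≡ 0 (mod 7), P lies on the curve.


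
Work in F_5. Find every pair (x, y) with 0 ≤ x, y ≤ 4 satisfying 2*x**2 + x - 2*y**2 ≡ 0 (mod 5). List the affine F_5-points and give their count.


Affine F_5-points: {(0, 0), (1, 2), (1, 3), (2, 0)}; count = 4.

For each of the 25 pairs (x, y) ∈ F_5², evaluate f(x, y) mod 5. Record the zeros.
  x = 0: [0↦0, 1↦3, 2↦2, 3↦2, 4↦3]  zeros at y ∈ {0}
  x = 1: [0↦3, 1↦1, 2↦0, 3↦0, 4↦1]  zeros at y ∈ {2, 3}
  x = 2: [0↦0, 1↦3, 2↦2, 3↦2, 4↦3]  zeros at y ∈ {0}
  x = 3: [0↦1, 1↦4, 2↦3, 3↦3, 4↦4]  zeros at y ∈ ∅
  x = 4: [0↦1, 1↦4, 2↦3, 3↦3, 4↦4]  zeros at y ∈ ∅
Collecting zeros: affine points = {(0, 0), (1, 2), (1, 3), (2, 0)}.
Total count |C(F_5)_aff| = 4.


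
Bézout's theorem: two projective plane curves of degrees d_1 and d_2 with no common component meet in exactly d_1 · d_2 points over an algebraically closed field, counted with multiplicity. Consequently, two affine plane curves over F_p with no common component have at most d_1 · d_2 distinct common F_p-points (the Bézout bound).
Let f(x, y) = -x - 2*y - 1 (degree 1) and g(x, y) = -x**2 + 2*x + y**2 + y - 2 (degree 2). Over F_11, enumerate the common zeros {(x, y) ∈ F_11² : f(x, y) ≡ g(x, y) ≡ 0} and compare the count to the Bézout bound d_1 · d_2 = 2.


Common zeros: {(5, 8)}; count = 1; Bézout bound = 2.

deg(f) = 1, deg(g) = 2, so Bézout bound = 2.
Scan x ∈ F_11. For each x, list the y ∈ F_11 with f(x, y) ≡ 0 and those with g(x, y) ≡ 0 (mod 11); the common zeros in that column are the intersection.
  x = 0: f ≡ 0 at y ∈ {5}; g ≡ 0 at y ∈ {1, 9}; common: ∅.
  x = 1: f ≡ 0 at y ∈ {10}; g ≡ 0 at y ∈ {3, 7}; common: ∅.
  x = 2: f ≡ 0 at y ∈ {4}; g ≡ 0 at y ∈ {1, 9}; common: ∅.
  x = 3: f ≡ 0 at y ∈ {9}; g ≡ 0 at y ∈ ∅; common: ∅.
  x = 4: f ≡ 0 at y ∈ {3}; g ≡ 0 at y ∈ ∅; common: ∅.
  x = 5: f ≡ 0 at y ∈ {8}; g ≡ 0 at y ∈ {2, 8}; common: {8}.
  x = 6: f ≡ 0 at y ∈ {2}; g ≡ 0 at y ∈ ∅; common: ∅.
  x = 7: f ≡ 0 at y ∈ {7}; g ≡ 0 at y ∈ ∅; common: ∅.
  x = 8: f ≡ 0 at y ∈ {1}; g ≡ 0 at y ∈ {2, 8}; common: ∅.
  x = 9: f ≡ 0 at y ∈ {6}; g ≡ 0 at y ∈ ∅; common: ∅.
  x = 10: f ≡ 0 at y ∈ {0}; g ≡ 0 at y ∈ ∅; common: ∅.
Collecting: common zeros = {(5, 8)}, so the count is 1.
Comparison with the Bézout bound: 1 ≤ 2 = deg(f)·deg(g), as expected for curves with no common component (the affine F_11-count falls short of the bound because intersections may lie at infinity, over extension fields, or carry multiplicity).


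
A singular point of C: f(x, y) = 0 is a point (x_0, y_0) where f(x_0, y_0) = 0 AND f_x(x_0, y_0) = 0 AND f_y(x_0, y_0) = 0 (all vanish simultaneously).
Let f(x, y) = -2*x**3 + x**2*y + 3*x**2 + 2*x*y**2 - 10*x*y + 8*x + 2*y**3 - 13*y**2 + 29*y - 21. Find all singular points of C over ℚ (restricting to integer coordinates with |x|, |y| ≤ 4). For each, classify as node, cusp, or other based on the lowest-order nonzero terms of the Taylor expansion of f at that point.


Singular points: {(1, 2)}; classification: node.

Compute partial derivatives:
  f_x = -6*x**2 + 2*x*y + 6*x + 2*y**2 - 10*y + 8.
  f_y = x**2 + 4*x*y - 10*x + 6*y**2 - 26*y + 29.
Scan x_0 ∈ {−4, ..., 4}. For each x_0, f_y(x_0, y) is a polynomial in y; find its integer roots y ∈ {−4, ..., 4}, then test f_x and f at those candidates.
  x = -4: f_y(-4, y) = 6*y**2 - 42*y + 85; no integer root y with |y| ≤ 4.
  x = -3: f_y(-3, y) = 6*y**2 - 38*y + 68; no integer root y with |y| ≤ 4.
  x = -2: f_y(-2, y) = 6*y**2 - 34*y + 53; no integer root y with |y| ≤ 4.
  x = -1: f_y(-1, y) = 6*y**2 - 30*y + 40; no integer root y with |y| ≤ 4.
  x = 0: f_y(0, y) = 6*y**2 - 26*y + 29; no integer root y with |y| ≤ 4.
  x = 1: f_y(1, y) = 6*y**2 - 22*y + 20; vanishes at y ∈ {2}. (1, 2): f_x = 0, f = 0 — SINGULAR.
  x = 2: f_y(2, y) = 6*y**2 - 18*y + 13; no integer root y with |y| ≤ 4.
  x = 3: f_y(3, y) = 6*y**2 - 14*y + 8; vanishes at y ∈ {1}. (3, 1): f_x = -30 ≠ 0.
  x = 4: f_y(4, y) = 6*y**2 - 10*y + 5; no integer root y with |y| ≤ 4.
Only singular point on the grid: (1, 2).
Classify: substitute x = 1 + u, y = 2 + v and expand: f = -2*u**3 + u**2*v - u**2 + 2*u*v**2 + 2*v**3 + v**2.
No constant or linear terms (consistent with a singular point). Quadratic part: -u**2 + v**2. Cubic part: -2*u**3 + u**2*v + 2*u*v**2 + 2*v**3.
The quadratic part v**2 - u**2 = (v − u)(v + u) splits into two distinct linear factors, so there are two distinct tangent lines y − 2 = ±(x − 1) — this is a node (ordinary double point).
Classification: node.


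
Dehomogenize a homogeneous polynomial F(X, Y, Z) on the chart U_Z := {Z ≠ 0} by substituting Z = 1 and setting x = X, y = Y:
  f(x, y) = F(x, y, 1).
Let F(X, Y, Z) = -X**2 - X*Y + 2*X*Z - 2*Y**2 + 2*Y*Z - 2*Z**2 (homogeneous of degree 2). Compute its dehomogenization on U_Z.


f(x, y) = -x**2 - x*y + 2*x - 2*y**2 + 2*y - 2

On U_Z we set Z = 1. Each monomial c·X^i·Y^j·Z^k in F becomes c·x^i·y^j·1^k = c·x^i·y^j.
Substituting Z = 1: F(X, Y, 1) = -x**2 - x*y + 2*x - 2*y**2 + 2*y - 2.
Note: deg(f) ≤ deg(F) = 2; strict inequality happens when F is divisible by Z (lost terms).


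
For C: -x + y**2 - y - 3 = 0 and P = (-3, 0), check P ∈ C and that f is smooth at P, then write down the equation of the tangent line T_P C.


Tangent line at P: -x - y - 3 = 0.

Step 1: f(-3, 0) = 0, so P lies on C.
Step 2: partial derivatives
  f_x(x, y) = -1, f_y(x, y) = 2*y - 1.
  f_x(P) = -1, f_y(P) = -1 (gradient nonzero, so P is smooth).
Step 3: tangent line at P: -1·(x − -3) + -1·(y − 0) = 0.
Expanding: -x - y - 3 = 0.


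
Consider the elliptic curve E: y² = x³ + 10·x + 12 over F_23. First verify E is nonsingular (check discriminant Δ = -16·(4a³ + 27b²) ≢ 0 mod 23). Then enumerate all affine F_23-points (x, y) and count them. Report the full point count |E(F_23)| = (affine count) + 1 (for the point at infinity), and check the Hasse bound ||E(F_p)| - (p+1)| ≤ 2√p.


Affine points = {(0, 9), (0, 14), (1, 0), (3, 0), (4, 1), (4, 22), (5, 7), (5, 16), (6, 9), (6, 14), (8, 11), (8, 12), (9, 7), (9, 16), (10, 10), (10, 13), (11, 2), (11, 21), (13, 4), (13, 19), (15, 8), (15, 15), (16, 6), (16, 17), (17, 9), (17, 14), (19, 0), (20, 1), (20, 22), (22, 1), (22, 22)}; affine count = 31; |E(F_23)| = 32.

Discriminant check: Δ ∝ 4a³ + 27b² = 4·10³ + 27·12² = 4·1000 + 27·144 ≡ 22 (mod 23). Nonzero ⇒ E is nonsingular.
For each x ∈ F_23, compute rhs = x³ + 10·x + 12 mod 23, then count y ∈ F_23 with y² ≡ rhs.
  x = 0: rhs = 12, matching y values: 9, 14 (2 points).
  x = 1: rhs = 0, matching y values: 0 (1 points).
  x = 2: rhs = 17, matching y values: none (0 points).
  x = 3: rhs = 0, matching y values: 0 (1 points).
  x = 4: rhs = 1, matching y values: 1, 22 (2 points).
  x = 5: rhs = 3, matching y values: 7, 16 (2 points).
  x = 6: rhs = 12, matching y values: 9, 14 (2 points).
  x = 7: rhs = 11, matching y values: none (0 points).
  x = 8: rhs = 6, matching y values: 11, 12 (2 points).
  x = 9: rhs = 3, matching y values: 7, 16 (2 points).
  x = 10: rhs = 8, matching y values: 10, 13 (2 points).
  x = 11: rhs = 4, matching y values: 2, 21 (2 points).
  x = 12: rhs = 20, matching y values: none (0 points).
  x = 13: rhs = 16, matching y values: 4, 19 (2 points).
  x = 14: rhs = 21, matching y values: none (0 points).
  x = 15: rhs = 18, matching y values: 8, 15 (2 points).
  x = 16: rhs = 13, matching y values: 6, 17 (2 points).
  x = 17: rhs = 12, matching y values: 9, 14 (2 points).
  x = 18: rhs = 21, matching y values: none (0 points).
  x = 19: rhs = 0, matching y values: 0 (1 points).
  x = 20: rhs = 1, matching y values: 1, 22 (2 points).
  x = 21: rhs = 7, matching y values: none (0 points).
  x = 22: rhs = 1, matching y values: 1, 22 (2 points).
Total affine count: 31.
Full point count |E(F_23)| = 31 + 1 = 32.
Hasse bound: |32 − (23+1)| = |8| = 8 ≤ 2√23 ≈ 9.5917 ✓.


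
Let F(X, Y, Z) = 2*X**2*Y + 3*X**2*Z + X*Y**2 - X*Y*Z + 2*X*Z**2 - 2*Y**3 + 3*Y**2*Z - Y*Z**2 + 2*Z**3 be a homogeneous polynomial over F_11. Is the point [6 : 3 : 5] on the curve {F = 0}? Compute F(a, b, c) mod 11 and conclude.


F(6,3,5) ≡ 0 (mod 11); P is on the curve.

Evaluate F(6, 3, 5) term-by-term (mod 11).
  2*X**2*Y ↦ 2·36·3·1 = 216
  3*X**2*Z ↦ 3·36·1·5 = 540
  X*Y**2 ↦ 1·6·9·1 = 54
  -X*Y*Z ↦ -1·6·3·5 = -90
  2*X*Z**2 ↦ 2·6·1·25 = 300
  -2*Y**3 ↦ -2·1·27·1 = -54
  3*Y**2*Z ↦ 3·1·9·5 = 135
  -Y*Z**2 ↦ -1·1·3·25 = -75
  2*Z**3 ↦ 2·1·1·125 = 250
Sum: F(6, 3, 5) = (216) + (540) + (54) + (-90) + (300) + (-54) + (135) + (-75) + (250) = 1276.
Reducing mod 11: 1276 ≡ 0 (mod 11).
Since F(a, b, c) ≡ 0 (mod 11), P lies on the curve.


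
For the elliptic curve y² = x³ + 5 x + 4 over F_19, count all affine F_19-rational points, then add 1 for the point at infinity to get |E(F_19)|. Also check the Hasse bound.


Affine points = {(0, 2), (0, 17), (8, 9), (8, 10), (10, 3), (10, 16), (12, 5), (12, 14), (13, 9), (13, 10), (14, 5), (14, 14), (16, 0), (17, 9), (17, 10), (18, 6), (18, 13)}; affine count = 17; |E(F_19)| = 18.

Discriminant check: Δ ∝ 4a³ + 27b² = 4·5³ + 27·4² = 4·125 + 27·16 ≡ 1 (mod 19). Nonzero ⇒ E is nonsingular.
For each x ∈ F_19, compute rhs = x³ + 5·x + 4 mod 19, then count y ∈ F_19 with y² ≡ rhs.
  x = 0: rhs = 4, matching y values: 2, 17 (2 points).
  x = 1: rhs = 10, matching y values: none (0 points).
  x = 2: rhs = 3, matching y values: none (0 points).
  x = 3: rhs = 8, matching y values: none (0 points).
  x = 4: rhs = 12, matching y values: none (0 points).
  x = 5: rhs = 2, matching y values: none (0 points).
  x = 6: rhs = 3, matching y values: none (0 points).
  x = 7: rhs = 2, matching y values: none (0 points).
  x = 8: rhs = 5, matching y values: 9, 10 (2 points).
  x = 9: rhs = 18, matching y values: none (0 points).
  x = 10: rhs = 9, matching y values: 3, 16 (2 points).
  x = 11: rhs = 3, matching y values: none (0 points).
  x = 12: rhs = 6, matching y values: 5, 14 (2 points).
  x = 13: rhs = 5, matching y values: 9, 10 (2 points).
  x = 14: rhs = 6, matching y values: 5, 14 (2 points).
  x = 15: rhs = 15, matching y values: none (0 points).
  x = 16: rhs = 0, matching y values: 0 (1 points).
  x = 17: rhs = 5, matching y values: 9, 10 (2 points).
  x = 18: rhs = 17, matching y values: 6, 13 (2 points).
Total affine count: 17.
Full point count |E(F_19)| = 17 + 1 = 18.
Hasse bound: |18 − (19+1)| = |-2| = 2 ≤ 2√19 ≈ 8.7178 ✓.


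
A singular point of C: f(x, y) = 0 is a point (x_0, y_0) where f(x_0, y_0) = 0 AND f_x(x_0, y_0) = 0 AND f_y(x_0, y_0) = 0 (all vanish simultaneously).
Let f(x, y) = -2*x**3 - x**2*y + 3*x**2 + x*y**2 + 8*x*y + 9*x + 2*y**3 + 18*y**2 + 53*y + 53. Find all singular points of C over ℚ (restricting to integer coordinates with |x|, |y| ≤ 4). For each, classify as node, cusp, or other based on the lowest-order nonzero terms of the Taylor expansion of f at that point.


Singular points: {(1, -3)}; classification: cusp.

Compute partial derivatives:
  f_x = -6*x**2 - 2*x*y + 6*x + y**2 + 8*y + 9.
  f_y = -x**2 + 2*x*y + 8*x + 6*y**2 + 36*y + 53.
Scan x_0 ∈ {−4, ..., 4}. For each x_0, f_y(x_0, y) is a polynomial in y; find its integer roots y ∈ {−4, ..., 4}, then test f_x and f at those candidates.
  x = -4: f_y(-4, y) = 6*y**2 + 28*y + 5; no integer root y with |y| ≤ 4.
  x = -3: f_y(-3, y) = 6*y**2 + 30*y + 20; no integer root y with |y| ≤ 4.
  x = -2: f_y(-2, y) = 6*y**2 + 32*y + 33; no integer root y with |y| ≤ 4.
  x = -1: f_y(-1, y) = 6*y**2 + 34*y + 44; vanishes at y ∈ {-2}. (-1, -2): f_x = -19 ≠ 0.
  x = 0: f_y(0, y) = 6*y**2 + 36*y + 53; no integer root y with |y| ≤ 4.
  x = 1: f_y(1, y) = 6*y**2 + 38*y + 60; vanishes at y ∈ {-3}. (1, -3): f_x = 0, f = 0 — SINGULAR.
  x = 2: f_y(2, y) = 6*y**2 + 40*y + 65; no integer root y with |y| ≤ 4.
  x = 3: f_y(3, y) = 6*y**2 + 42*y + 68; no integer root y with |y| ≤ 4.
  x = 4: f_y(4, y) = 6*y**2 + 44*y + 69; no integer root y with |y| ≤ 4.
Only singular point on the grid: (1, -3).
Classify: substitute x = 1 + u, y = -3 + v and expand: f = -2*u**3 - u**2*v + u*v**2 + 2*v**3 + v**2.
No constant or linear terms (consistent with a singular point). Quadratic part: v**2. Cubic part: -2*u**3 - u**2*v + u*v**2 + 2*v**3.
The quadratic part v**2 is a perfect square, so there is a single (double) tangent line v = 0, i.e. y = -3. Restricting the cubic part to that line (v = 0) leaves -2*u**3 ≠ 0, so f is not divisible by v and the branch is v² ≈ 2*u**3 to lowest order — this is a cusp.
Classification: cusp.


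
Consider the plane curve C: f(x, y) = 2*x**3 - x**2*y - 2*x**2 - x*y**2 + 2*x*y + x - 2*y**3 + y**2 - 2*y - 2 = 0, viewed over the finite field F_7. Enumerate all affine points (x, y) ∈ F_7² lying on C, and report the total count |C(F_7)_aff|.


Affine F_7-points: {(1, 4), (3, 1), (3, 6), (4, 0), (5, 0), (6, 0)}; count = 6.

For each of the 49 pairs (x, y) ∈ F_7², evaluate f(x, y) mod 7. Record the zeros.
  x = 0: [0↦5, 1↦2, 2↦3, 3↦3, 4↦4, 5↦1, 6↦3]  zeros at y ∈ ∅
  x = 1: [0↦6, 1↦3, 2↦2, 3↦5, 4↦0, 5↦3, 6↦2]  zeros at y ∈ {4}
  x = 2: [0↦1, 1↦3, 2↦5, 3↦2, 4↦3, 5↦3, 6↦4]  zeros at y ∈ ∅
  x = 3: [0↦2, 1↦0, 2↦3, 3↦6, 4↦4, 5↦6, 6↦0]  zeros at y ∈ {1, 6}
  x = 4: [0↦0, 1↦6, 2↦1, 3↦1, 4↦1, 5↦3, 6↦2]  zeros at y ∈ {0}
  x = 5: [0↦0, 1↦5, 2↦4, 3↦6, 4↦6, 5↦6, 6↦1]  zeros at y ∈ {0}
  x = 6: [0↦0, 1↦2, 2↦3, 3↦5, 4↦3, 5↦6, 6↦2]  zeros at y ∈ {0}
Collecting zeros: affine points = {(1, 4), (3, 1), (3, 6), (4, 0), (5, 0), (6, 0)}.
Total count |C(F_7)_aff| = 6.


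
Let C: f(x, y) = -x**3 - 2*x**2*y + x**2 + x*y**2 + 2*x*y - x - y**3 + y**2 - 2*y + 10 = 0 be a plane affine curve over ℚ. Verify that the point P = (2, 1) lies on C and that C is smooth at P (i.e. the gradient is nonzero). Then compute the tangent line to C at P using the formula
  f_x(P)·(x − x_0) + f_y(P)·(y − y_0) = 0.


Tangent line at P: -14*x - 3*y + 31 = 0.

Step 1: f(2, 1) = 0, so P lies on C.
Step 2: partial derivatives
  f_x(x, y) = -3*x**2 - 4*x*y + 2*x + y**2 + 2*y - 1, f_y(x, y) = -2*x**2 + 2*x*y + 2*x - 3*y**2 + 2*y - 2.
  f_x(P) = -14, f_y(P) = -3 (gradient nonzero, so P is smooth).
Step 3: tangent line at P: -14·(x − 2) + -3·(y − 1) = 0.
Expanding: -14*x - 3*y + 31 = 0.


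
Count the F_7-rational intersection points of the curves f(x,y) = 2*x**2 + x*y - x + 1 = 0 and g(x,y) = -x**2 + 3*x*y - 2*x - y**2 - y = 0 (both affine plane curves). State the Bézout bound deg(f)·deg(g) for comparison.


Common zeros: ∅; count = 0; Bézout bound = 4.

deg(f) = 2, deg(g) = 2, so Bézout bound = 4.
Scan x ∈ F_7. For each x, list the y ∈ F_7 with f(x, y) ≡ 0 and those with g(x, y) ≡ 0 (mod 7); the common zeros in that column are the intersection.
  x = 0: f ≡ 0 at y ∈ ∅; g ≡ 0 at y ∈ {0, 6}; common: ∅.
  x = 1: f ≡ 0 at y ∈ {5}; g ≡ 0 at y ∈ ∅; common: ∅.
  x = 2: f ≡ 0 at y ∈ {0}; g ≡ 0 at y ∈ {6}; common: ∅.
  x = 3: f ≡ 0 at y ∈ {4}; g ≡ 0 at y ∈ {3, 5}; common: ∅.
  x = 4: f ≡ 0 at y ∈ {5}; g ≡ 0 at y ∈ {1, 3}; common: ∅.
  x = 5: f ≡ 0 at y ∈ {2}; g ≡ 0 at y ∈ {0}; common: ∅.
  x = 6: f ≡ 0 at y ∈ {4}; g ≡ 0 at y ∈ ∅; common: ∅.
Collecting: common zeros = ∅, so the count is 0.
Comparison with the Bézout bound: 0 ≤ 4 = deg(f)·deg(g), as expected for curves with no common component (the affine F_7-count falls short of the bound because intersections may lie at infinity, over extension fields, or carry multiplicity).


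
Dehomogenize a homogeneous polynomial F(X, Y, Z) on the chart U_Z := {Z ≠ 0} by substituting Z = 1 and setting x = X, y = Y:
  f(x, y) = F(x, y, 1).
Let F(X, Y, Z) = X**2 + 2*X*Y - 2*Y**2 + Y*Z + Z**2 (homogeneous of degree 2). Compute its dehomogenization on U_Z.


f(x, y) = x**2 + 2*x*y - 2*y**2 + y + 1

On U_Z we set Z = 1. Each monomial c·X^i·Y^j·Z^k in F becomes c·x^i·y^j·1^k = c·x^i·y^j.
Substituting Z = 1: F(X, Y, 1) = x**2 + 2*x*y - 2*y**2 + y + 1.
Note: deg(f) ≤ deg(F) = 2; strict inequality happens when F is divisible by Z (lost terms).


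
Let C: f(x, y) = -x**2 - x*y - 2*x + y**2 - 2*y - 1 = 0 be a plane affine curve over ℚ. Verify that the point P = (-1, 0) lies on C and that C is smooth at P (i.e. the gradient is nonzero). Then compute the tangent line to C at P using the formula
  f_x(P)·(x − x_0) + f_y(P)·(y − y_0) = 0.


Tangent line at P: -y = 0.

Step 1: f(-1, 0) = 0, so P lies on C.
Step 2: partial derivatives
  f_x(x, y) = -2*x - y - 2, f_y(x, y) = -x + 2*y - 2.
  f_x(P) = 0, f_y(P) = -1 (gradient nonzero, so P is smooth).
Step 3: tangent line at P: 0·(x − -1) + -1·(y − 0) = 0.
Expanding: -y = 0.


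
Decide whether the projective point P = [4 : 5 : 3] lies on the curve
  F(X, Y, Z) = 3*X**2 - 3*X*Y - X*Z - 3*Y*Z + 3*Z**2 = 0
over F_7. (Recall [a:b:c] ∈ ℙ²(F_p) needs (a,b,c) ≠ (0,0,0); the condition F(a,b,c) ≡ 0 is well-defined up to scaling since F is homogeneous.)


F(4,5,3) ≡ 0 (mod 7); P is on the curve.

Evaluate F(4, 5, 3) term-by-term (mod 7).
  3*X**2 ↦ 3·16·1·1 = 48
  -3*X*Y ↦ -3·4·5·1 = -60
  -X*Z ↦ -1·4·1·3 = -12
  -3*Y*Z ↦ -3·1·5·3 = -45
  3*Z**2 ↦ 3·1·1·9 = 27
Sum: F(4, 5, 3) = (48) + (-60) + (-12) + (-45) + (27) = -42.
Reducing mod 7: -42 ≡ 0 (mod 7).
Since F(a, b, c) ≡ 0 (mod 7), P lies on the curve.


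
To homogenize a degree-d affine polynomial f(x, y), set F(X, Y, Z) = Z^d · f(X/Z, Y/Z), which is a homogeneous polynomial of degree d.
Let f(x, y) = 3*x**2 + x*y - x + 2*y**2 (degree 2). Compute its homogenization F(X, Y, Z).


F(X, Y, Z) = 3*X**2 + X*Y - X*Z + 2*Y**2

deg(f) = 2.
Substitute x = X/Z, y = Y/Z into f, then multiply by Z^2.
  monomial 3·x^2·y^0 ↦ 3·X^2·Y^0·Z^0.
  monomial 1·x^1·y^1 ↦ 1·X^1·Y^1·Z^0.
  monomial -1·x^1·y^0 ↦ -1·X^1·Y^0·Z^1.
  monomial 2·x^0·y^2 ↦ 2·X^0·Y^2·Z^0.
Collecting: F(X, Y, Z) = 3*X**2 + X*Y - X*Z + 2*Y**2.


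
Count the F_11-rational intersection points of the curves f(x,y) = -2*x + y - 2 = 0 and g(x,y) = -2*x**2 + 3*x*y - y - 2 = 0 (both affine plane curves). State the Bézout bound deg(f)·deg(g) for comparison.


Common zeros: {(3, 8), (7, 5)}; count = 2; Bézout bound = 2.

deg(f) = 1, deg(g) = 2, so Bézout bound = 2.
Scan x ∈ F_11. For each x, list the y ∈ F_11 with f(x, y) ≡ 0 and those with g(x, y) ≡ 0 (mod 11); the common zeros in that column are the intersection.
  x = 0: f ≡ 0 at y ∈ {2}; g ≡ 0 at y ∈ {9}; common: ∅.
  x = 1: f ≡ 0 at y ∈ {4}; g ≡ 0 at y ∈ {2}; common: ∅.
  x = 2: f ≡ 0 at y ∈ {6}; g ≡ 0 at y ∈ {2}; common: ∅.
  x = 3: f ≡ 0 at y ∈ {8}; g ≡ 0 at y ∈ {8}; common: {8}.
  x = 4: f ≡ 0 at y ∈ {10}; g ≡ 0 at y ∈ ∅; common: ∅.
  x = 5: f ≡ 0 at y ∈ {1}; g ≡ 0 at y ∈ {10}; common: ∅.
  x = 6: f ≡ 0 at y ∈ {3}; g ≡ 0 at y ∈ {5}; common: ∅.
  x = 7: f ≡ 0 at y ∈ {5}; g ≡ 0 at y ∈ {5}; common: {5}.
  x = 8: f ≡ 0 at y ∈ {7}; g ≡ 0 at y ∈ {9}; common: ∅.
  x = 9: f ≡ 0 at y ∈ {9}; g ≡ 0 at y ∈ {8}; common: ∅.
  x = 10: f ≡ 0 at y ∈ {0}; g ≡ 0 at y ∈ {10}; common: ∅.
Collecting: common zeros = {(3, 8), (7, 5)}, so the count is 2.
Comparison with the Bézout bound: 2 ≤ 2 = deg(f)·deg(g), as expected for curves with no common component (the bound is attained).


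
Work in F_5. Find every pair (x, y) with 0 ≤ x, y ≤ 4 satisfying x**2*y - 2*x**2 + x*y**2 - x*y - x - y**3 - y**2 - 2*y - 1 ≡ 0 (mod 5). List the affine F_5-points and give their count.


Affine F_5-points: {(0, 1), (2, 2), (4, 1)}; count = 3.

For each of the 25 pairs (x, y) ∈ F_5², evaluate f(x, y) mod 5. Record the zeros.
  x = 0: [0↦4, 1↦0, 2↦3, 3↦2, 4↦1]  zeros at y ∈ {1}
  x = 1: [0↦1, 1↦3, 2↦4, 3↦3, 4↦4]  zeros at y ∈ ∅
  x = 2: [0↦4, 1↦4, 2↦0, 3↦1, 4↦1]  zeros at y ∈ {2}
  x = 3: [0↦3, 1↦3, 2↦1, 3↦1, 4↦2]  zeros at y ∈ ∅
  x = 4: [0↦3, 1↦0, 2↦2, 3↦3, 4↦2]  zeros at y ∈ {1}
Collecting zeros: affine points = {(0, 1), (2, 2), (4, 1)}.
Total count |C(F_5)_aff| = 3.
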